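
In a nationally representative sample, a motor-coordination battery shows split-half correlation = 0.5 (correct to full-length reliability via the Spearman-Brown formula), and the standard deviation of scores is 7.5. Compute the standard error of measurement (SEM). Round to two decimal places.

Full-length reliability (Spearman-Brown) = 2(0.5)/(1+0.5) ≈ 0.667
The standard error of measurement is 7.500·√(1 − 0.667) ≈ 7.500·0.577 ≈ 4.330.

4.33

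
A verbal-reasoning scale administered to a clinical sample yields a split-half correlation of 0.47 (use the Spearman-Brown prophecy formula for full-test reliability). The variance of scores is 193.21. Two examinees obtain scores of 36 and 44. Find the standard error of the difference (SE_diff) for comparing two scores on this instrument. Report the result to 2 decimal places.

11.80

σ = 193.21^(1/2) = 13.900
r_full = 2·0.47 / (1 + 0.47) ≈ 0.639
The standard error of measurement is 13.900×√(1 − 0.639) ≈ 13.900×0.600 ≈ 8.346.
SE_diff = √2 × SEM ≈ 11.803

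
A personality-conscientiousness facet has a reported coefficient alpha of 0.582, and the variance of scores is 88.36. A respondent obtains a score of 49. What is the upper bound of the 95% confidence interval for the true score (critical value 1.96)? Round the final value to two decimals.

60.91

SD = √88.36 ≃ 9.400
SEM = 9.400×√(1 − 0.582) ≃ 6.077
Half-width = 1.96×6.077 ≃ 11.912
Upper limit = 49 + 11.912 ≃ 60.912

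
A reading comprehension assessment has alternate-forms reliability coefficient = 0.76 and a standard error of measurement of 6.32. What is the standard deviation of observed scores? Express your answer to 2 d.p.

σ = SEM·(1 − r)^(−1/2) ≈ 6.32×2.0412 ≈ 12.9006

12.90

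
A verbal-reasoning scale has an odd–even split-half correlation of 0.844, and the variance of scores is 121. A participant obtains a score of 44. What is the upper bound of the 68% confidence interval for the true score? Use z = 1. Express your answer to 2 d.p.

47.20

SD = √121 = 11.000
r_full = 2·0.844 / (1 + 0.844) ≈ 0.915
SEM = 11.000 × √(1 − 0.915) = 11.000 × √0.085 ≈ 11.000 × 0.291 ≈ 3.199
1 × SEM ≈ 3.199
Upper limit = 44 + 3.199 ≈ 47.199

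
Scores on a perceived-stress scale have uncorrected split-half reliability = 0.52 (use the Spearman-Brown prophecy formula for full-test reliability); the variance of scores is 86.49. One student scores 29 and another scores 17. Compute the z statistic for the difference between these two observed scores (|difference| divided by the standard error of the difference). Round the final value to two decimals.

SD = √86.49 ≃ 9.3000
Full-length reliability (Spearman-Brown) = 2(0.52)/(1+0.52) ≃ 0.6842
SEM = 9.3000 · √(1 − 0.6842) = 9.3000 · √0.3158 ≃ 9.3000 · 0.5620 ≃ 5.2261
SE_diff = √2 · SEM ≃ 7.3909
z = |29 − 17| / 7.3909 = 12 / 7.3909 ≃ 1.6236

1.62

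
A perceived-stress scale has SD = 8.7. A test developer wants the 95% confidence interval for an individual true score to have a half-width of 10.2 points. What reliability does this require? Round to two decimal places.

0.64

SEM needed = half-width / z = 10.2/1.96 ≈ 5.204
r = 1 − (SEM / SD)² = 1 − (5.204 / 8.7)² ≈ 1 − 0.358 ≈ 0.642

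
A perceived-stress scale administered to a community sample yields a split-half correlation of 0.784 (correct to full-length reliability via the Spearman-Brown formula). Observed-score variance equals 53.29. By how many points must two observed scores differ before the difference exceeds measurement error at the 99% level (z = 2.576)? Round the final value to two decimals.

SD = √53.29 ≈ 7.30000
Full-length reliability (Spearman-Brown) = 2(0.784)/(1+0.784) ≈ 0.87892
The standard error of measurement is 7.30000·√(1 − 0.87892) ≈ 7.30000·0.34796 ≈ 2.54011.
SE_diff = SEM · √2 ≈ 2.54011 · 1.41421 ≈ 3.59226
Smallest detectable difference = 2.576·3.59226 ≈ 9.25365

9.25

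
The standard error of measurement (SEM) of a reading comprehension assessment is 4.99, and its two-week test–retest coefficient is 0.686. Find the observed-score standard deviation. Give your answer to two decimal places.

σ = SEM·(1 − r)^(−1/2) ≈ 4.99*1.785 ≈ 8.905

8.91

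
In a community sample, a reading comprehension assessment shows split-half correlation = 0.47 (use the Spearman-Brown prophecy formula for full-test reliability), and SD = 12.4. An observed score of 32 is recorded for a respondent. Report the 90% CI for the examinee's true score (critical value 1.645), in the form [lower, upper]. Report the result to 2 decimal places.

Spearman-Brown: r = 2(0.47) / (1 + 0.47) = 0.940 / 1.470 ≈ 0.639
SEM = 12.400 * √(1 − 0.639) = 12.400 * √0.361 ≈ 12.400 * 0.600 ≈ 7.446
1.645 * SEM ≈ 12.248
CI = 32 ± 12.248 → [19.752, 44.248]

[19.75, 44.25]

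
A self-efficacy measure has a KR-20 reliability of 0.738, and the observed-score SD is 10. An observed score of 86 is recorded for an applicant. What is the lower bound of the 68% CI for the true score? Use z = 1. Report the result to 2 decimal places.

SEM = 10.000 · √(1 − 0.738) = 10.000 · √0.262 ≈ 10.000 · 0.512 ≈ 5.119
Margin = 1 · 5.119 ≈ 5.119
Lower bound: 86 − 5.119 = 80.881

80.88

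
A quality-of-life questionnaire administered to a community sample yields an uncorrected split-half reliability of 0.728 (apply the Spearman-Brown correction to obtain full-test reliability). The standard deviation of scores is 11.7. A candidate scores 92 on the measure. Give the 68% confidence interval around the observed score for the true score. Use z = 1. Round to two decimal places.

r_full = 2·0.728 / (1 + 0.728) ≈ 0.843
SEM = 11.700 · √(1 − 0.843) = 11.700 · √0.157 ≈ 11.700 · 0.397 ≈ 4.642
1 · SEM ≈ 4.642
Interval: (87.358, 96.642)

[87.36, 96.64]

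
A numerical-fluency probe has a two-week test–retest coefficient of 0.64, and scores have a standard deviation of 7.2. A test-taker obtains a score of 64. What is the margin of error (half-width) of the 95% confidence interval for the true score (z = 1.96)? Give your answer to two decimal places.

SEM = 7.200*√(1 − 0.640) ≈ 4.320
Half-width = 1.96*4.320 ≈ 8.467

8.47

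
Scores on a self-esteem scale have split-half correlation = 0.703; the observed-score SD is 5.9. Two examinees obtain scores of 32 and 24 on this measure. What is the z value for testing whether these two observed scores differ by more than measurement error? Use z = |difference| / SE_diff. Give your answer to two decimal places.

Full-length reliability (Spearman-Brown) = 2(0.703)/(1+0.703) ≈ 0.826
SEM = 5.900·√(1 − 0.826) ≈ 2.464
SE_diff = SEM · √2 ≈ 2.464 · 1.414 ≈ 3.484
z = |32 − 24| / 3.484 = 8 / 3.484 ≈ 2.296

2.30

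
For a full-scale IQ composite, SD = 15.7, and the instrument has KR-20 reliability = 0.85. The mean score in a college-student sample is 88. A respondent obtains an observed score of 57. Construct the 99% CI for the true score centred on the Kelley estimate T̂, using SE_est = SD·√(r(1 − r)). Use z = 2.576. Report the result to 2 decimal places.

T̂ = 0.8500(57) + 0.1500(88) ≈ 61.6500
SE_est = 15.7000·√[r(1 − r)] ≈ 5.6060
CI = 61.6500 ± 2.576 × 5.6060 → [47.2089, 76.0911]

[47.21, 76.09]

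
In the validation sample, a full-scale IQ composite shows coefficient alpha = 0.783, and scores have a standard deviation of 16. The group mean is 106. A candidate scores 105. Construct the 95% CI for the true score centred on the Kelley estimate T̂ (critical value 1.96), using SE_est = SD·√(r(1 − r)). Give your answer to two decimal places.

[92.29, 118.14]

Estimated true score = 0.783×105 + (1 − 0.783)×106 ≈ 105.217
SE_est = SD × √(r(1 − r)) = 16.000 × √0.170 ≈ 16.000 × 0.412 ≈ 6.595
CI = 105.217 ± 1.96 × 6.595 → [92.290, 118.144]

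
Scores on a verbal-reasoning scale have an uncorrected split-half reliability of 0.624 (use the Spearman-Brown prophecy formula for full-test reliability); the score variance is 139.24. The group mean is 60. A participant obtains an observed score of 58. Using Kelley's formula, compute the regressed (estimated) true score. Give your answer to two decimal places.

r_full = 2·0.624 / (1 + 0.624) ≈ 0.7685
T̂ = r·X + (1 − r)·M = 0.7685×58 + 0.2315×60 ≈ 44.5714 + 13.8916 ≈ 58.4631

58.46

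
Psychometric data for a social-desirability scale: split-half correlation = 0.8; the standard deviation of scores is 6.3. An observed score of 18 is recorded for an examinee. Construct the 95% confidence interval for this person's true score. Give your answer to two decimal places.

[13.88, 22.12]

Spearman-Brown: r = 2(0.8) / (1 + 0.8) = 1.6000 / 1.8000 ≈ 0.8889
SEM = 6.3000 · √(1 − 0.8889) = 6.3000 · √0.1111 ≈ 6.3000 · 0.3333 ≈ 2.1000
Margin = 1.96 · 2.1000 ≈ 4.1160
CI = 18 ± 4.1160 → [13.8840, 22.1160]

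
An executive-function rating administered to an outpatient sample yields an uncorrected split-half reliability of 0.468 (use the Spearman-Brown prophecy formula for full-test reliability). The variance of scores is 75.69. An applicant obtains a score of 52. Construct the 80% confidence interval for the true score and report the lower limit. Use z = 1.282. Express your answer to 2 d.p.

45.29

σ = 75.69^(1/2) = 8.700
Spearman-Brown: r = 2(0.468) / (1 + 0.468) = 0.936 / 1.468 ≈ 0.638
The standard error of measurement is 8.700×√(1 − 0.638) ≈ 8.700×0.602 ≈ 5.237.
1.282 × SEM ≈ 6.714
Lower bound: 52 − 6.714 = 45.286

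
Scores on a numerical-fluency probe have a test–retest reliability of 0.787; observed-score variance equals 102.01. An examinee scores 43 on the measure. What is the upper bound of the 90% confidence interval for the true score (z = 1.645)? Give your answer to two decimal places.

SD = √102.01 ≃ 10.100
SEM = 10.100 × √(1 − 0.787) = 10.100 × √0.213 ≃ 10.100 × 0.462 ≃ 4.661
Half-width = 1.645×4.661 ≃ 7.668
Upper limit = 43 + 7.668 ≃ 50.668

50.67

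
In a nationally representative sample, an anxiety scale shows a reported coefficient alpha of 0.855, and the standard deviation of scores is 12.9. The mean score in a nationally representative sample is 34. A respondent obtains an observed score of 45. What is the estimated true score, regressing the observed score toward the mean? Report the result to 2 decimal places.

Estimated true score = 0.855×45 + (1 − 0.855)×34 ≈ 43.405

43.41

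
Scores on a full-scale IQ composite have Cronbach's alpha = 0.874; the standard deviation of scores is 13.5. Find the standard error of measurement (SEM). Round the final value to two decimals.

SEM = 13.500·√(1 − 0.874) ≈ 4.792

4.79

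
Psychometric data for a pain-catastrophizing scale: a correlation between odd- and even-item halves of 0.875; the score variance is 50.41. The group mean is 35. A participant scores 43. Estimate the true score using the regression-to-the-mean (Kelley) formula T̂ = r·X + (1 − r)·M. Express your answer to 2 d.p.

42.47

Full-length reliability (Spearman-Brown) = 2(0.875)/(1+0.875) ≈ 0.93333
Estimated true score = 0.93333·43 + (1 − 0.93333)·35 ≈ 42.46667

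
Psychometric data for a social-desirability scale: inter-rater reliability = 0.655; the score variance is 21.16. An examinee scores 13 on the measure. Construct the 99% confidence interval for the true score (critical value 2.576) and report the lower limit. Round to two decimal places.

6.04

SD = √21.16 ≈ 4.60000
SEM = 4.60000 · √(1 − 0.65500) = 4.60000 · √0.34500 ≈ 4.60000 · 0.58737 ≈ 2.70189
Margin = 2.576 · 2.70189 ≈ 6.96006
Lower bound: 13 − 6.96006 = 6.03994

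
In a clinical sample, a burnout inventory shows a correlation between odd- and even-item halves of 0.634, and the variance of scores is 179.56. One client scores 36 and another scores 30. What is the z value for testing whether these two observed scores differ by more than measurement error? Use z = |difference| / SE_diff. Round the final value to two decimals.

SD = √179.56 ≈ 13.4000
Full-length reliability (Spearman-Brown) = 2(0.634)/(1+0.634) ≈ 0.7760
SEM = 13.4000 * √(1 − 0.7760) = 13.4000 * √0.2240 ≈ 13.4000 * 0.4733 ≈ 6.3419
SE_diff = √2 * SEM ≈ 8.9688
z = 6 / 8.9688 ≈ 0.6690

0.67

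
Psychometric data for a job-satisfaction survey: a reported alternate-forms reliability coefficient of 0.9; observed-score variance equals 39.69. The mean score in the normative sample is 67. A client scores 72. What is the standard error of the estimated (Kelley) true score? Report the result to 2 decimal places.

1.89

SD = √39.69 = 6.3000
SE_est = 6.3000·√[r(1 − r)] ≈ 1.8900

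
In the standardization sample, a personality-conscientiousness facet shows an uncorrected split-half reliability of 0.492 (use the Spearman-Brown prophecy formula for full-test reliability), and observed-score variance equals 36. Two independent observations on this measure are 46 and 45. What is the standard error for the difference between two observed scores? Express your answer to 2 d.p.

SD = √36 = 6.0000
Full-length reliability (Spearman-Brown) = 2(0.492)/(1+0.492) ≈ 0.6595
SEM = 6.0000 · √(1 − 0.6595) = 6.0000 · √0.3405 ≈ 6.0000 · 0.5835 ≈ 3.5011
SE_diff = SEM · √2 ≈ 3.5011 · 1.4142 ≈ 4.9512

4.95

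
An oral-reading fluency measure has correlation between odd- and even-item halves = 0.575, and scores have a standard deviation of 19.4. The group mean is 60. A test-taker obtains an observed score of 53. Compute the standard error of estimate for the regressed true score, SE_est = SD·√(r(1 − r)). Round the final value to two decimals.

Full-length reliability (Spearman-Brown) = 2(0.575)/(1+0.575) ≈ 0.7302
SE_est = 19.4000·√[r(1 − r)] ≈ 8.6112

8.61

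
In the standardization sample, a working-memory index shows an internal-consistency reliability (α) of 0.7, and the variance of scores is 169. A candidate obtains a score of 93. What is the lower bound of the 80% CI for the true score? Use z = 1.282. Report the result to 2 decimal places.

SD = √169 = 13.0000
SEM = 13.0000*√(1 − 0.7000) ≃ 7.1204
1.282 * SEM ≃ 9.1283
Lower limit = 93 − 9.1283 ≃ 83.8717

83.87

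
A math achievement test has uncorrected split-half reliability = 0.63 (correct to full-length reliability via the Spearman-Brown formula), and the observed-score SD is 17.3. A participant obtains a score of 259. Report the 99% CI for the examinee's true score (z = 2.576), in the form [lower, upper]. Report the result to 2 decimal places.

Spearman-Brown: r = 2(0.63) / (1 + 0.63) = 1.2600 / 1.6300 ≈ 0.7730
SEM = 17.3000*√(1 − 0.7730) ≈ 8.2424
Half-width = 2.576*8.2424 ≈ 21.2324
CI = 259 ± 21.2324 → [237.7676, 280.2324]

[237.77, 280.23]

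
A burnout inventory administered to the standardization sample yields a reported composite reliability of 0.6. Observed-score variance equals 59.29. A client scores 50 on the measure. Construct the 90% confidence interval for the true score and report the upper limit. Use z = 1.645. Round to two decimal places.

58.01

σ = 59.29^(1/2) = 7.7000
The standard error of measurement is 7.7000×√(1 − 0.6000) ≃ 7.7000×0.6325 ≃ 4.8699.
1.645 × SEM ≃ 8.0110
Upper limit = 50 + 8.0110 ≃ 58.0110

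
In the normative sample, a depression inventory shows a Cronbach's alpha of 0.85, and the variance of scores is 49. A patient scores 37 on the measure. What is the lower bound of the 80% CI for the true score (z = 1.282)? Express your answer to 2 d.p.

33.52

SD = √49 = 7.000
SEM = 7.000 × √(1 − 0.850) = 7.000 × √0.150 ≈ 7.000 × 0.387 ≈ 2.711
1.282 × SEM ≈ 3.476
Lower limit = 37 − 3.476 ≈ 33.524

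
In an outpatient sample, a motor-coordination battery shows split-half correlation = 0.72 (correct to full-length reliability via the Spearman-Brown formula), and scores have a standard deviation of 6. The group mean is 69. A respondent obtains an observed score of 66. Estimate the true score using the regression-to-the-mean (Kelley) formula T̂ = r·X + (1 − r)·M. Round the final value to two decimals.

r_full = 2·0.72 / (1 + 0.72) ≈ 0.837
T̂ = r·X + (1 − r)·M = 0.837*66 + 0.163*69 ≈ 55.256 + 11.233 ≈ 66.488

66.49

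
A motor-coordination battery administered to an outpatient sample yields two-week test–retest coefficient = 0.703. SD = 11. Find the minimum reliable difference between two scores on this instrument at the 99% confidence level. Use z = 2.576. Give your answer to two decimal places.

21.84

The standard error of measurement is 11.000*√(1 − 0.703) ≈ 11.000*0.545 ≈ 5.995.
Standard error of the difference = 5.995·√2 ≈ 8.478
Minimum reliable difference = 2.576 * SE_diff ≈ 2.576 * 8.478 ≈ 21.839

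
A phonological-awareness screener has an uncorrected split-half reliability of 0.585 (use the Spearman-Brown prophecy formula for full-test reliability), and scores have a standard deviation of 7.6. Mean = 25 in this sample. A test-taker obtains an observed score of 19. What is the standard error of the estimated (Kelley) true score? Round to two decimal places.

r_full = 2·0.585 / (1 + 0.585) ≈ 0.73817
SE_est = SD * √(r(1 − r)) = 7.60000 * √0.19327 ≈ 7.60000 * 0.43963 ≈ 3.34119

3.34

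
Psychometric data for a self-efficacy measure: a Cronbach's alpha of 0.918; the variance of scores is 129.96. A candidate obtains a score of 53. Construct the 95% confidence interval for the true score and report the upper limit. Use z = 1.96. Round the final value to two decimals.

59.40

SD = √129.96 ≈ 11.4000
The standard error of measurement is 11.4000×√(1 − 0.9180) ≈ 11.4000×0.2864 ≈ 3.2645.
Half-width = 1.96×3.2645 ≈ 6.3983
Upper bound: 53 + 6.3983 = 59.3983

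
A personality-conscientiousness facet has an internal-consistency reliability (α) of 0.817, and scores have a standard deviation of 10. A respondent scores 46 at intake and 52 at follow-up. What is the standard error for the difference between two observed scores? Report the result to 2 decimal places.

6.05

SEM = 10.000*√(1 − 0.817) ≈ 4.278
SE_diff = √2 * SEM ≈ 6.050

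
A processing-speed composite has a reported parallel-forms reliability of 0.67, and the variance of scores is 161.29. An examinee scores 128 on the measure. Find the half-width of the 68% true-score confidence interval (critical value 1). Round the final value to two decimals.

SD = √161.29 = 12.700
SEM = 12.700 × √(1 − 0.670) = 12.700 × √0.330 ≈ 12.700 × 0.574 ≈ 7.296
Half-width = 1×7.296 ≈ 7.296

7.30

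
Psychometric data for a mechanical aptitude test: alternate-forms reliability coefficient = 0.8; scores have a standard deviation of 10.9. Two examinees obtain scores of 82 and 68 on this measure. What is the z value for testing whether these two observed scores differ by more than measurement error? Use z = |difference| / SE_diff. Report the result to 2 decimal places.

SEM = 10.9000 × √(1 − 0.8000) = 10.9000 × √0.2000 ≃ 10.9000 × 0.4472 ≃ 4.8746
SE_diff = √2 × SEM ≃ 6.8938
z = |82 − 68| / 6.8938 = 14 / 6.8938 ≃ 2.0308

2.03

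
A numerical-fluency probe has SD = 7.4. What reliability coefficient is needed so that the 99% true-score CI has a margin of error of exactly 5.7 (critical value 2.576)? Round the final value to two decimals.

0.91

Required SEM = 5.7 / 2.576 ≈ 2.2127
r = 1 − (SEM / SD)² = 1 − (2.2127 / 7.4)² ≈ 1 − 0.0894 ≈ 0.9106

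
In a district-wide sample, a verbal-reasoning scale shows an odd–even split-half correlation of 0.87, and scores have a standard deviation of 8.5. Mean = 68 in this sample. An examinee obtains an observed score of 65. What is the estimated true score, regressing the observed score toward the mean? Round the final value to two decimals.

65.21

r_full = 2·0.87 / (1 + 0.87) ≈ 0.9305
T̂ = r·X + (1 − r)·M = 0.9305·65 + 0.0695·68 ≈ 60.4813 + 4.7273 ≈ 65.2086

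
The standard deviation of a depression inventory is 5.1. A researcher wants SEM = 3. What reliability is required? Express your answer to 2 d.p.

0.65

r = 1 − (3.0000/5.1)² ≃ 1 − 0.3460 ≃ 0.6540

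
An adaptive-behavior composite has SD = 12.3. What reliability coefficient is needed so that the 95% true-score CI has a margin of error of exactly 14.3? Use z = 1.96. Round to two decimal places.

0.65

Required SEM = 14.3 / 1.96 ≈ 7.2959
r = 1 − (7.2959/12.3)² ≈ 1 − 0.3518 ≈ 0.6482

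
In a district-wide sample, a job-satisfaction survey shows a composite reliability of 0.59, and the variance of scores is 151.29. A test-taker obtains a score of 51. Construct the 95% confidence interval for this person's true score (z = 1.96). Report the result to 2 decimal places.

σ = 151.29^(1/2) = 12.30000
SEM = 12.30000 · √(1 − 0.59000) = 12.30000 · √0.41000 ≈ 12.30000 · 0.64031 ≈ 7.87584
Half-width = 1.96·7.87584 ≈ 15.43665
Interval: (35.56335, 66.43665)

[35.56, 66.44]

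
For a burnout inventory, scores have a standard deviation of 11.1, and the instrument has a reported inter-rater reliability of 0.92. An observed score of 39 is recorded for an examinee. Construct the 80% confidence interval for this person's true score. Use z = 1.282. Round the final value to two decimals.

[34.98, 43.02]

The standard error of measurement is 11.1000×√(1 − 0.9200) ≃ 11.1000×0.2828 ≃ 3.1396.
Margin = 1.282 × 3.1396 ≃ 4.0249
CI = 39 ± 4.0249 → [34.9751, 43.0249]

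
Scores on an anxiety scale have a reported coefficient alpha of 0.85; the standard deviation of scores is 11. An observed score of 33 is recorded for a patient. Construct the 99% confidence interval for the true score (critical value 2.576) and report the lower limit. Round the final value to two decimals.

22.03

SEM = 11.00000 · √(1 − 0.85000) = 11.00000 · √0.15000 ≃ 11.00000 · 0.38730 ≃ 4.26028
Margin = 2.576 · 4.26028 ≃ 10.97449
Lower bound: 33 − 10.97449 = 22.02551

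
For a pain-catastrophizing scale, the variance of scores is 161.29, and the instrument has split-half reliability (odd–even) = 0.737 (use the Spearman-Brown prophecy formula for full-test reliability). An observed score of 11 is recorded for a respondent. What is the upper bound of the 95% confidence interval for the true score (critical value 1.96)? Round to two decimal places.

20.69

σ = 161.29^(1/2) = 12.700
Full-length reliability (Spearman-Brown) = 2(0.737)/(1+0.737) ≈ 0.849
SEM = 12.700 × √(1 − 0.849) = 12.700 × √0.151 ≈ 12.700 × 0.389 ≈ 4.942
Half-width = 1.96×4.942 ≈ 9.686
Upper limit = 11 + 9.686 ≈ 20.686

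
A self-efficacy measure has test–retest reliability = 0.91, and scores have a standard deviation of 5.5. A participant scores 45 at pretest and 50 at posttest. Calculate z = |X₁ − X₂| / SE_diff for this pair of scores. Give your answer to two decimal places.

The standard error of measurement is 5.500×√(1 − 0.910) ≈ 5.500×0.300 ≈ 1.650.
SE_diff = √2 × SEM ≈ 2.333
z = |45 − 50| / 2.333 = 5 / 2.333 ≈ 2.143

2.14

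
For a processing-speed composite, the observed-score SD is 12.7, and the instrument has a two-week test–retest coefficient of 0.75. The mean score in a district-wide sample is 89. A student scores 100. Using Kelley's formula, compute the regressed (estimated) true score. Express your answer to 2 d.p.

97.25

Estimated true score = 0.7500*100 + (1 − 0.7500)*89 ≃ 97.2500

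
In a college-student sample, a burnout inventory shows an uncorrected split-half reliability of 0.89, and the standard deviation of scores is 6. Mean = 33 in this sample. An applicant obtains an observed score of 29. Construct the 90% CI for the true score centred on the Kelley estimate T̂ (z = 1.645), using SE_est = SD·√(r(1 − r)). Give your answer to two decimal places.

[26.92, 31.54]

r_full = 2·0.89 / (1 + 0.89) ≃ 0.9418
T̂ = r·X + (1 − r)·M = 0.9418*29 + 0.0582*33 = 27.3122 + 1.9206 ≃ 29.2328
SE_est = SD * √(r(1 − r)) = 6.0000 * √0.0548 ≃ 6.0000 * 0.2341 ≃ 1.4047
90% CI: 29.2328 ± 2.3108 ≃ (26.9220, 31.5436)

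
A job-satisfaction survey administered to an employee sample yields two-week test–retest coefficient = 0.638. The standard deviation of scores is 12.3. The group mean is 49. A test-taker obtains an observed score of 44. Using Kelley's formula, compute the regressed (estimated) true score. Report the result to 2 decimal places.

T̂ = r·X + (1 − r)·M = 0.638×44 + 0.362×49 = 28.072 + 17.738 ≃ 45.810

45.81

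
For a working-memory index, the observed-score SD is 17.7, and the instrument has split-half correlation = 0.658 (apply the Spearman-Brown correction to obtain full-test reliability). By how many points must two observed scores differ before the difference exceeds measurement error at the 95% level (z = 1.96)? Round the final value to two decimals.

Full-length reliability (Spearman-Brown) = 2(0.658)/(1+0.658) ≈ 0.7937
SEM = 17.7000 * √(1 − 0.7937) = 17.7000 * √0.2063 ≈ 17.7000 * 0.4542 ≈ 8.0389
Standard error of the difference = 8.0389·√2 ≈ 11.3687
Minimum reliable difference = 1.96 * SE_diff ≈ 1.96 * 11.3687 ≈ 22.2826

22.28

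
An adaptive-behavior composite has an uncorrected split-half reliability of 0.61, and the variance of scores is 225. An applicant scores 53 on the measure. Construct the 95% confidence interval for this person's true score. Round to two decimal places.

SD = √225 ≈ 15.000
Spearman-Brown: r = 2(0.61) / (1 + 0.61) = 1.220 / 1.610 ≈ 0.758
SEM = 15.000 · √(1 − 0.758) = 15.000 · √0.242 ≈ 15.000 · 0.492 ≈ 7.383
Margin = 1.96 · 7.383 ≈ 14.470
Interval: (38.530, 67.470)

[38.53, 67.47]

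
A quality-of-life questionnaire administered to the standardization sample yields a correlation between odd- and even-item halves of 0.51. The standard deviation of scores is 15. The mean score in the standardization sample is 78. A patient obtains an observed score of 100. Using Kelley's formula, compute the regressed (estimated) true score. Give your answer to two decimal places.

r_full = 2·0.51 / (1 + 0.51) ≈ 0.675
T̂ = 0.675(100) + 0.325(78) ≈ 92.861

92.86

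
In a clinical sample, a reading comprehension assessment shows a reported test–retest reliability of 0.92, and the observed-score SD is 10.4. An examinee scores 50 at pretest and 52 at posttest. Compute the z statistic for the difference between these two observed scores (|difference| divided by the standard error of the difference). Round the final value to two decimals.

SEM = 10.4000*√(1 − 0.9200) ≈ 2.9416
SE_diff = √2 * SEM ≈ 4.1600
z = |50 − 52| / 4.1600 = 2 / 4.1600 ≈ 0.4808

0.48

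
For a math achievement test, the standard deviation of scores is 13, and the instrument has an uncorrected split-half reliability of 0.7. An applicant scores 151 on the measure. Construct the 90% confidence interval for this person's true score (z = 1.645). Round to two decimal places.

r_full = 2·0.7 / (1 + 0.7) ≈ 0.8235
The standard error of measurement is 13.0000×√(1 − 0.8235) ≈ 13.0000×0.4201 ≈ 5.4611.
Margin = 1.645 × 5.4611 ≈ 8.9835
90% CI: 151 ± 8.9835 = [142.0165, 159.9835]

[142.02, 159.98]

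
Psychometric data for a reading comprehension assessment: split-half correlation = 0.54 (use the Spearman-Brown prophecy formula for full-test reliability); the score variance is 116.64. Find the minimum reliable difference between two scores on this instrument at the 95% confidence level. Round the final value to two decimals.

SD = √116.64 ≈ 10.8000
r_full = 2·0.54 / (1 + 0.54) ≈ 0.7013
SEM = 10.8000 · √(1 − 0.7013) = 10.8000 · √0.2987 ≈ 10.8000 · 0.5465 ≈ 5.9026
SE_diff = √2 · SEM ≈ 8.3475
Minimum reliable difference = 1.96 · SE_diff ≈ 1.96 · 8.3475 ≈ 16.3611

16.36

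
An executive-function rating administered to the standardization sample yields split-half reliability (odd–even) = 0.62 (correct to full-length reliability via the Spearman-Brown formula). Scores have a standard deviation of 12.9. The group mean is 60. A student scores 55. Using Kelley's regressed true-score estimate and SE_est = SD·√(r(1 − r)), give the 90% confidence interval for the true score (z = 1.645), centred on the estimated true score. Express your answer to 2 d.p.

Full-length reliability (Spearman-Brown) = 2(0.62)/(1+0.62) ≈ 0.7654
T̂ = r·X + (1 − r)·M = 0.7654*55 + 0.2346*60 ≈ 42.0988 + 14.0741 ≈ 56.1728
SE_est = SD * √(r(1 − r)) = 12.9000 * √0.1795 ≈ 12.9000 * 0.4237 ≈ 5.4661
90% CI: 56.1728 ± 8.9917 ≈ (47.1811, 65.1646)

[47.18, 65.16]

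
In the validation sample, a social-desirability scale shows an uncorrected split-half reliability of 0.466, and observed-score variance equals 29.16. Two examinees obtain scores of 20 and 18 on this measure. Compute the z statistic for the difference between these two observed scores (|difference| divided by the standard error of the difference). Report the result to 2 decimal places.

0.43

SD = √29.16 = 5.4000
r_full = 2·0.466 / (1 + 0.466) ≈ 0.6357
SEM = 5.4000 * √(1 − 0.6357) = 5.4000 * √0.3643 ≈ 5.4000 * 0.6035 ≈ 3.2591
SE_diff = SEM * √2 ≈ 3.2591 * 1.4142 ≈ 4.6091
z = |20 − 18| / 4.6091 = 2 / 4.6091 ≈ 0.4339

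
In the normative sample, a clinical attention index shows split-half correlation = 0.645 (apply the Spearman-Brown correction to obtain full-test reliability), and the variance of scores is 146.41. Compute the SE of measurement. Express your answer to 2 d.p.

5.62

SD = √146.41 = 12.1000
Full-length reliability (Spearman-Brown) = 2(0.645)/(1+0.645) ≈ 0.7842
SEM = 12.1000 × √(1 − 0.7842) = 12.1000 × √0.2158 ≈ 12.1000 × 0.4645 ≈ 5.6210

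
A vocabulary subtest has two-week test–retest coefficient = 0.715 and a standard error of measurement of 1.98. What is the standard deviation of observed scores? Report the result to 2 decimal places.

σ = SEM·(1 − r)^(−1/2) ≃ 1.98×1.873 ≃ 3.709

3.71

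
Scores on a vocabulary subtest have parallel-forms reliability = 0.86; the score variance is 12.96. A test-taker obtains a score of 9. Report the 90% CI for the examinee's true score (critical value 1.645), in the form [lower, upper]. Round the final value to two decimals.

[6.78, 11.22]

σ = 12.96^(1/2) = 3.600
The standard error of measurement is 3.600·√(1 − 0.860) ≃ 3.600·0.374 ≃ 1.347.
1.645 · SEM ≃ 2.216
CI = 9 ± 2.216 → [6.784, 11.216]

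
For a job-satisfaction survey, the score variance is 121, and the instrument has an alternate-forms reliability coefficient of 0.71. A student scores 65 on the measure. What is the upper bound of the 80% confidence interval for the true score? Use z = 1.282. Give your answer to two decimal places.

SD = √121 ≃ 11.0000
SEM = 11.0000 × √(1 − 0.7100) = 11.0000 × √0.2900 ≃ 11.0000 × 0.5385 ≃ 5.9237
Half-width = 1.282×5.9237 ≃ 7.5942
Upper bound: 65 + 7.5942 = 72.5942

72.59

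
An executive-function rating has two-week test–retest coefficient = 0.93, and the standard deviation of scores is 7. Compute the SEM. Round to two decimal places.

1.85

SEM = 7.00000 · √(1 − 0.93000) = 7.00000 · √0.07000 ≈ 7.00000 · 0.26458 ≈ 1.85203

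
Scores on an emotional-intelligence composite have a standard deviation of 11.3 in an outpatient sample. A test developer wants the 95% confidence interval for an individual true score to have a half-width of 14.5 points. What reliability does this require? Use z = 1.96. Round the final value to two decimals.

SEM needed = half-width / z = 14.5/1.96 ≈ 7.3980
r = 1 − (7.3980/11.3)² ≈ 1 − 0.4286 ≈ 0.5714

0.57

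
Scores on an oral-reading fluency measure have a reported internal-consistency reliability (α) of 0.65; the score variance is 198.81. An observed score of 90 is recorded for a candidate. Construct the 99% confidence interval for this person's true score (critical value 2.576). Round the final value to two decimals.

SD = √198.81 = 14.1000
SEM = 14.1000·√(1 − 0.6500) ≈ 8.3417
2.576 · SEM ≈ 21.4881
Interval: (68.5119, 111.4881)

[68.51, 111.49]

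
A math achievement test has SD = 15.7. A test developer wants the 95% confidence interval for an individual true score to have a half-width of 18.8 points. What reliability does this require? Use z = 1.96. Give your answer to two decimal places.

0.63

Required SEM = 18.8 / 1.96 ≈ 9.592
Required reliability = 1 − (SEM/SD)² = 1 − 0.373 ≈ 0.627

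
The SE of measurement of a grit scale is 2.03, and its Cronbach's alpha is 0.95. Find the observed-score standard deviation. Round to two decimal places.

σ = SEM·(1 − r)^(−1/2) ≈ 2.03·4.47214 ≈ 9.07844

9.08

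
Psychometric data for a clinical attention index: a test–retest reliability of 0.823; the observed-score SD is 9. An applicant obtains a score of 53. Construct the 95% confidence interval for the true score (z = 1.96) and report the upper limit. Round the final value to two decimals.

60.42

SEM = 9.00000×√(1 − 0.82300) ≃ 3.78642
Half-width = 1.96×3.78642 ≃ 7.42139
Upper bound: 53 + 7.42139 = 60.42139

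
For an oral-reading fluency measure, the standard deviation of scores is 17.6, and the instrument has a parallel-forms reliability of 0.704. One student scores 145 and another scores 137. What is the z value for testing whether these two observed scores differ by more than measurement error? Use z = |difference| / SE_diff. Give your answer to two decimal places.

SEM = 17.6000·√(1 − 0.7040) ≈ 9.5754
SE_diff = SEM · √2 ≈ 9.5754 · 1.4142 ≈ 13.5417
z = 8 / 13.5417 ≈ 0.5908

0.59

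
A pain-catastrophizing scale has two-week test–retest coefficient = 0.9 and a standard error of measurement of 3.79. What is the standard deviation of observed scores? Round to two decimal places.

11.99

SD = SEM / √(1 − r) = 3.79 / √0.100 ≈ 3.79 / 0.316 ≈ 11.985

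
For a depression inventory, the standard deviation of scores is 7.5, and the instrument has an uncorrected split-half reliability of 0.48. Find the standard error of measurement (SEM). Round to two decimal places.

Full-length reliability (Spearman-Brown) = 2(0.48)/(1+0.48) ≃ 0.649
The standard error of measurement is 7.500*√(1 − 0.649) ≃ 7.500*0.593 ≃ 4.446.

4.45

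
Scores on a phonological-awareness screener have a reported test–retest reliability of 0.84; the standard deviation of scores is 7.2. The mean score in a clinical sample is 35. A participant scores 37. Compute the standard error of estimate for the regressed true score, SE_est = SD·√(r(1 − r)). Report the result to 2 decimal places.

2.64

SE_est = SD · √(r(1 − r)) = 7.200 · √0.134 ≈ 7.200 · 0.367 ≈ 2.640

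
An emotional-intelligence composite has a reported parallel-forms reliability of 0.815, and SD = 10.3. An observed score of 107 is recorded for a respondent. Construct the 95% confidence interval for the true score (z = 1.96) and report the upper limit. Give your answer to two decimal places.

115.68

SEM = 10.300·√(1 − 0.815) ≃ 4.430
Margin = 1.96 · 4.430 ≃ 8.683
Upper limit = 107 + 8.683 ≃ 115.683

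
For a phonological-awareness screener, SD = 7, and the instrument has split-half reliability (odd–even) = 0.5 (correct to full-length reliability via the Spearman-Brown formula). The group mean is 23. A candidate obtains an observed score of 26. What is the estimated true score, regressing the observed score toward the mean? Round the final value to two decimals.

Spearman-Brown: r = 2(0.5) / (1 + 0.5) = 1.000 / 1.500 ≈ 0.667
T̂ = r·X + (1 − r)·M = 0.667·26 + 0.333·23 ≈ 17.333 + 7.667 ≈ 25.000

25.00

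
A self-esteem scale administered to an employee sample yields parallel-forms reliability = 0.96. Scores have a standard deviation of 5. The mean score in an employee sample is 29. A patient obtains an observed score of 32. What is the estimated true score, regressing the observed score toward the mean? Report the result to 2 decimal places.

Estimated true score = 0.9600×32 + (1 − 0.9600)×29 ≈ 31.8800

31.88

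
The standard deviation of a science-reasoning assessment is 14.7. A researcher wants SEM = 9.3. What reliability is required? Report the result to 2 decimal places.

0.60

Required reliability = 1 − (SEM/SD)² = 1 − 0.400 ≃ 0.600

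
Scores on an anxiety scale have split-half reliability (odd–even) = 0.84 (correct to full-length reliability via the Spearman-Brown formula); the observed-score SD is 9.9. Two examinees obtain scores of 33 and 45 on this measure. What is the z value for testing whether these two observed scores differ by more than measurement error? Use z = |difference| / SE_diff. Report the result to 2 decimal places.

Full-length reliability (Spearman-Brown) = 2(0.84)/(1+0.84) ≈ 0.9130
SEM = 9.9000 * √(1 − 0.9130) = 9.9000 * √0.0870 ≈ 9.9000 * 0.2949 ≈ 2.9194
SE_diff = SEM * √2 ≈ 2.9194 * 1.4142 ≈ 4.1286
z = 12 / 4.1286 ≈ 2.9066

2.91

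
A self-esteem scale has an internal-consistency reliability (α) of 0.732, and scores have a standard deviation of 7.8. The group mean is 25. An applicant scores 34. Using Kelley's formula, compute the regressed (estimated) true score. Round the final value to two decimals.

31.59

T̂ = r·X + (1 − r)·M = 0.732×34 + 0.268×25 = 24.888 + 6.700 ≈ 31.588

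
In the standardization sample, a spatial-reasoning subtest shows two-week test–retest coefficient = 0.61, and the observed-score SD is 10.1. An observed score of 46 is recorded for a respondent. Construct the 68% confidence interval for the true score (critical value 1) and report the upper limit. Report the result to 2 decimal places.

52.31

SEM = 10.100 × √(1 − 0.610) = 10.100 × √0.390 ≃ 10.100 × 0.624 ≃ 6.307
Margin = 1 × 6.307 ≃ 6.307
Upper limit = 46 + 6.307 ≃ 52.307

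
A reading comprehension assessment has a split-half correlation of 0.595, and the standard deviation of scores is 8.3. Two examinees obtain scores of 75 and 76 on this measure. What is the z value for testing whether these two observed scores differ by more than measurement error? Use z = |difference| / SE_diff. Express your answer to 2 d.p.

0.17

Full-length reliability (Spearman-Brown) = 2(0.595)/(1+0.595) ≈ 0.746
The standard error of measurement is 8.300·√(1 − 0.746) ≈ 8.300·0.504 ≈ 4.182.
SE_diff = SEM · √2 ≈ 4.182 · 1.414 ≈ 5.915
z = |75 − 76| / 5.915 = 1 / 5.915 ≈ 0.169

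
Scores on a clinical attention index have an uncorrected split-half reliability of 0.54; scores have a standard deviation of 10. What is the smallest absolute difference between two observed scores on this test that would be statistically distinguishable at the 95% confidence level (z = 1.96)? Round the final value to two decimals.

15.15

Spearman-Brown: r = 2(0.54) / (1 + 0.54) = 1.080 / 1.540 ≃ 0.701
SEM = 10.000×√(1 − 0.701) ≃ 5.465
Standard error of the difference = 5.465·√2 ≃ 7.729
Minimum reliable difference = 1.96 × SE_diff ≃ 1.96 × 7.729 ≃ 15.149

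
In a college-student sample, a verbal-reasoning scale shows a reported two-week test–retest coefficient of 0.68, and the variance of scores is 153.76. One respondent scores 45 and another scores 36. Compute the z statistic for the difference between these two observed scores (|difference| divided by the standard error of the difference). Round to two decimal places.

σ = 153.76^(1/2) = 12.40000
SEM = 12.40000*√(1 − 0.68000) ≃ 7.01450
SE_diff = √2 * SEM ≃ 9.92000
z = |45 − 36| / 9.92000 = 9 / 9.92000 ≃ 0.90726

0.91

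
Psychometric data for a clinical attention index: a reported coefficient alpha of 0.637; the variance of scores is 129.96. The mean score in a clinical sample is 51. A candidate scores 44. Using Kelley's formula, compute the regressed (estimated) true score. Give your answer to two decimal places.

46.54

Estimated true score = 0.637×44 + (1 − 0.637)×51 ≈ 46.541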